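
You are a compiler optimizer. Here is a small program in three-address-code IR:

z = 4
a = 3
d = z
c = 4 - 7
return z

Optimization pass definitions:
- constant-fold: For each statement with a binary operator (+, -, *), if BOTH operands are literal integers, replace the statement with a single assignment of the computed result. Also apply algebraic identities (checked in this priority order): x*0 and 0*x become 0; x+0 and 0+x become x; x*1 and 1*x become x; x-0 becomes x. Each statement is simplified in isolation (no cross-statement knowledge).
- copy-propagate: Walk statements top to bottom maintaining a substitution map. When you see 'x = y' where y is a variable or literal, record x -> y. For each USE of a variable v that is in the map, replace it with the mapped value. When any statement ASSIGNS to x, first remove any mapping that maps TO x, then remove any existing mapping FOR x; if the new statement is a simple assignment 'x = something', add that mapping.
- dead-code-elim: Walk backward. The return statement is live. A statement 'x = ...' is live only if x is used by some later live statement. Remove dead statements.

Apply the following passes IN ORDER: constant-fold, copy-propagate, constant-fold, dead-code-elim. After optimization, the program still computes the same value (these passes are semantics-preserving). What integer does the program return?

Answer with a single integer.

Answer: 4

Derivation:
Initial IR:
  z = 4
  a = 3
  d = z
  c = 4 - 7
  return z
After constant-fold (5 stmts):
  z = 4
  a = 3
  d = z
  c = -3
  return z
After copy-propagate (5 stmts):
  z = 4
  a = 3
  d = 4
  c = -3
  return 4
After constant-fold (5 stmts):
  z = 4
  a = 3
  d = 4
  c = -3
  return 4
After dead-code-elim (1 stmts):
  return 4
Evaluate:
  z = 4  =>  z = 4
  a = 3  =>  a = 3
  d = z  =>  d = 4
  c = 4 - 7  =>  c = -3
  return z = 4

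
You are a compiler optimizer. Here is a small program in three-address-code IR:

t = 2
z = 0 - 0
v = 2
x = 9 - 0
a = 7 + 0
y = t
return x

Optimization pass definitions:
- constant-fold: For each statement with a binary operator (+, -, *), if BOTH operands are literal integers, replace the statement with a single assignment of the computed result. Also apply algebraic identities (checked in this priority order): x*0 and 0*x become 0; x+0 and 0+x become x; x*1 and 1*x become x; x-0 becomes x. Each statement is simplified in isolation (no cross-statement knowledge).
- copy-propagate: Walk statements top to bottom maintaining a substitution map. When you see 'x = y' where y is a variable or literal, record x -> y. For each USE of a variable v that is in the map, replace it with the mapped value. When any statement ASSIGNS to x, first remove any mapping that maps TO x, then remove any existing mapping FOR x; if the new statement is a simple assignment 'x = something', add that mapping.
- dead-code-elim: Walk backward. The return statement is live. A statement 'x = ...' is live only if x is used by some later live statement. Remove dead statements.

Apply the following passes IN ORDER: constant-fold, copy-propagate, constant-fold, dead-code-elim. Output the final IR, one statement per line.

Initial IR:
  t = 2
  z = 0 - 0
  v = 2
  x = 9 - 0
  a = 7 + 0
  y = t
  return x
After constant-fold (7 stmts):
  t = 2
  z = 0
  v = 2
  x = 9
  a = 7
  y = t
  return x
After copy-propagate (7 stmts):
  t = 2
  z = 0
  v = 2
  x = 9
  a = 7
  y = 2
  return 9
After constant-fold (7 stmts):
  t = 2
  z = 0
  v = 2
  x = 9
  a = 7
  y = 2
  return 9
After dead-code-elim (1 stmts):
  return 9

Answer: return 9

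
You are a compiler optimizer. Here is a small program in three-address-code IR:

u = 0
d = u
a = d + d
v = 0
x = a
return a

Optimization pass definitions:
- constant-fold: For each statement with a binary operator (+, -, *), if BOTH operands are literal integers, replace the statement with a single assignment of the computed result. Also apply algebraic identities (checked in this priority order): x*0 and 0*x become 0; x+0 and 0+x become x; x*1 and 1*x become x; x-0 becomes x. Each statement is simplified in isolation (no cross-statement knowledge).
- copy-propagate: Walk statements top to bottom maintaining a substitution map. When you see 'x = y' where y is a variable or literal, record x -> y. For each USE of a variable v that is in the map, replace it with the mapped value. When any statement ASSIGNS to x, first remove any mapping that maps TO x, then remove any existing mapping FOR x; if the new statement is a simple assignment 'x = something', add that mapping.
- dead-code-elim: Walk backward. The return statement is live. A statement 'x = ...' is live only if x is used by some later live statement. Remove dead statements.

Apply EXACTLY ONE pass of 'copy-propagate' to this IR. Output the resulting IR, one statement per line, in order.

Answer: u = 0
d = 0
a = 0 + 0
v = 0
x = a
return a

Derivation:
Applying copy-propagate statement-by-statement:
  [1] u = 0  (unchanged)
  [2] d = u  -> d = 0
  [3] a = d + d  -> a = 0 + 0
  [4] v = 0  (unchanged)
  [5] x = a  (unchanged)
  [6] return a  (unchanged)
Result (6 stmts):
  u = 0
  d = 0
  a = 0 + 0
  v = 0
  x = a
  return a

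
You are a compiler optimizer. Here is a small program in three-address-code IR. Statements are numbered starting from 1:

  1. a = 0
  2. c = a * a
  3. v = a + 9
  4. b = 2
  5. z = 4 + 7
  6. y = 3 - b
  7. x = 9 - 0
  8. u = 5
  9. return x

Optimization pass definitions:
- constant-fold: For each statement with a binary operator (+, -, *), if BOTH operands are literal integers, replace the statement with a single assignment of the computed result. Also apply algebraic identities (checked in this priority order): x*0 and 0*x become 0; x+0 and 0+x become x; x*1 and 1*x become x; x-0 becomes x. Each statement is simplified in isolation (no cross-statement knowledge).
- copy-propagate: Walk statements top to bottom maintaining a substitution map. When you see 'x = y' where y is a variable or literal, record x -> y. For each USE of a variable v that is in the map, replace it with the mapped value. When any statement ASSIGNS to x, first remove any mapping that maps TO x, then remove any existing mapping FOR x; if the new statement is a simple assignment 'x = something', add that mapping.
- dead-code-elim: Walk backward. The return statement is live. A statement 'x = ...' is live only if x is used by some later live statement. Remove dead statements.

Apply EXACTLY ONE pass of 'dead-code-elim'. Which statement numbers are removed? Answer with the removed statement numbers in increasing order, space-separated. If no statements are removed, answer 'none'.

Answer: 1 2 3 4 5 6 8

Derivation:
Backward liveness scan:
Stmt 1 'a = 0': DEAD (a not in live set [])
Stmt 2 'c = a * a': DEAD (c not in live set [])
Stmt 3 'v = a + 9': DEAD (v not in live set [])
Stmt 4 'b = 2': DEAD (b not in live set [])
Stmt 5 'z = 4 + 7': DEAD (z not in live set [])
Stmt 6 'y = 3 - b': DEAD (y not in live set [])
Stmt 7 'x = 9 - 0': KEEP (x is live); live-in = []
Stmt 8 'u = 5': DEAD (u not in live set ['x'])
Stmt 9 'return x': KEEP (return); live-in = ['x']
Removed statement numbers: [1, 2, 3, 4, 5, 6, 8]
Surviving IR:
  x = 9 - 0
  return x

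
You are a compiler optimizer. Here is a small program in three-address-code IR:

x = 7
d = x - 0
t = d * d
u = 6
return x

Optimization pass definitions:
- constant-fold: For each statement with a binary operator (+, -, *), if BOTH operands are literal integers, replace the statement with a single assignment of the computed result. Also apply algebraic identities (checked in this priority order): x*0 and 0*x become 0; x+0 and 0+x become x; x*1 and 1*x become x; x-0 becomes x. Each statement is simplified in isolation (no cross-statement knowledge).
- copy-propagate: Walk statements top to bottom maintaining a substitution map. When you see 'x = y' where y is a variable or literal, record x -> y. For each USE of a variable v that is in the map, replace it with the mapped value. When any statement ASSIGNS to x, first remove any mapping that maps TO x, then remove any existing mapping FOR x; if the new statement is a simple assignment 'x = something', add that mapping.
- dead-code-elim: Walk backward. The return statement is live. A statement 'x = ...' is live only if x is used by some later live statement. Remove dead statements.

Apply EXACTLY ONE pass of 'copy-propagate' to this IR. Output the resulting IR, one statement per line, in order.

Applying copy-propagate statement-by-statement:
  [1] x = 7  (unchanged)
  [2] d = x - 0  -> d = 7 - 0
  [3] t = d * d  (unchanged)
  [4] u = 6  (unchanged)
  [5] return x  -> return 7
Result (5 stmts):
  x = 7
  d = 7 - 0
  t = d * d
  u = 6
  return 7

Answer: x = 7
d = 7 - 0
t = d * d
u = 6
return 7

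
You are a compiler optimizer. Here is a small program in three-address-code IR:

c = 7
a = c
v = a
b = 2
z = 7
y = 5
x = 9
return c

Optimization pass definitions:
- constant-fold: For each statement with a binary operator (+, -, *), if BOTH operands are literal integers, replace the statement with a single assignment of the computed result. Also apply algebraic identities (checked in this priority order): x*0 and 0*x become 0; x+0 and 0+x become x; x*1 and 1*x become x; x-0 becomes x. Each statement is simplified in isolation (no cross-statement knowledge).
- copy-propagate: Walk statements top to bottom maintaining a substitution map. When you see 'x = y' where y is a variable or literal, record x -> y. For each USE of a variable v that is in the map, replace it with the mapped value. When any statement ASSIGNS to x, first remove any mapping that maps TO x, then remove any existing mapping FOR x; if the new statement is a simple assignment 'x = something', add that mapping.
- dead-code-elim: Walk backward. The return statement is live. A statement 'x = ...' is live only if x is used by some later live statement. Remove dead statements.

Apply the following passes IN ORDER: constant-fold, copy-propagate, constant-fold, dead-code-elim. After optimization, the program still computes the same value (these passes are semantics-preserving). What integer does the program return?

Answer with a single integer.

Initial IR:
  c = 7
  a = c
  v = a
  b = 2
  z = 7
  y = 5
  x = 9
  return c
After constant-fold (8 stmts):
  c = 7
  a = c
  v = a
  b = 2
  z = 7
  y = 5
  x = 9
  return c
After copy-propagate (8 stmts):
  c = 7
  a = 7
  v = 7
  b = 2
  z = 7
  y = 5
  x = 9
  return 7
After constant-fold (8 stmts):
  c = 7
  a = 7
  v = 7
  b = 2
  z = 7
  y = 5
  x = 9
  return 7
After dead-code-elim (1 stmts):
  return 7
Evaluate:
  c = 7  =>  c = 7
  a = c  =>  a = 7
  v = a  =>  v = 7
  b = 2  =>  b = 2
  z = 7  =>  z = 7
  y = 5  =>  y = 5
  x = 9  =>  x = 9
  return c = 7

Answer: 7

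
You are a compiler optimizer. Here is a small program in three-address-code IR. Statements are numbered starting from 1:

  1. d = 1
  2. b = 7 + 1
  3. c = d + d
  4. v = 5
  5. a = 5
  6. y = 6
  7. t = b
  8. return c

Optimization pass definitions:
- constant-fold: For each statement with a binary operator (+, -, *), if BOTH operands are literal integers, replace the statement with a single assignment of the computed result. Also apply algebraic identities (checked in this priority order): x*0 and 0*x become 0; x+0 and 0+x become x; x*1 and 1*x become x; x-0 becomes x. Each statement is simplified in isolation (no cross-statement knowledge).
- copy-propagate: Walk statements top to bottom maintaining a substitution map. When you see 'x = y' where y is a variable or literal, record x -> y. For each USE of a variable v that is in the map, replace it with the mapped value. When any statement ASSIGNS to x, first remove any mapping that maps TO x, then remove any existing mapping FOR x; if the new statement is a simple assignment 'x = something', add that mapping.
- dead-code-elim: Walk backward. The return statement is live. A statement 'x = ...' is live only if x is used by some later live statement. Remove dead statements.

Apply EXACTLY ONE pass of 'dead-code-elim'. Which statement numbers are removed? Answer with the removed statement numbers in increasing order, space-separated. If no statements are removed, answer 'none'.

Answer: 2 4 5 6 7

Derivation:
Backward liveness scan:
Stmt 1 'd = 1': KEEP (d is live); live-in = []
Stmt 2 'b = 7 + 1': DEAD (b not in live set ['d'])
Stmt 3 'c = d + d': KEEP (c is live); live-in = ['d']
Stmt 4 'v = 5': DEAD (v not in live set ['c'])
Stmt 5 'a = 5': DEAD (a not in live set ['c'])
Stmt 6 'y = 6': DEAD (y not in live set ['c'])
Stmt 7 't = b': DEAD (t not in live set ['c'])
Stmt 8 'return c': KEEP (return); live-in = ['c']
Removed statement numbers: [2, 4, 5, 6, 7]
Surviving IR:
  d = 1
  c = d + d
  return c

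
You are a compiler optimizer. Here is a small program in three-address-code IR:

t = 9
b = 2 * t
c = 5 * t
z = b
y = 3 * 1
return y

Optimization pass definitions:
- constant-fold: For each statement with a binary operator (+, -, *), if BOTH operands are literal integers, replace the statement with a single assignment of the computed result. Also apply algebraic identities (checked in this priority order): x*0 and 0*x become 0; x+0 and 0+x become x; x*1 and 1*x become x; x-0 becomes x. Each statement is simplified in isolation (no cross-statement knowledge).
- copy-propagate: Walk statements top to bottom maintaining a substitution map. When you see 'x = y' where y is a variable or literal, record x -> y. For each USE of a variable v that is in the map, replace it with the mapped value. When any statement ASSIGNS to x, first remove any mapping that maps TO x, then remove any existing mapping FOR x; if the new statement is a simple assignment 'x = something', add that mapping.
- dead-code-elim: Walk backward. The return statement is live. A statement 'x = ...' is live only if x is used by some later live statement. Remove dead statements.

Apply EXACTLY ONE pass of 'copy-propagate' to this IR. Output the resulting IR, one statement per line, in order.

Applying copy-propagate statement-by-statement:
  [1] t = 9  (unchanged)
  [2] b = 2 * t  -> b = 2 * 9
  [3] c = 5 * t  -> c = 5 * 9
  [4] z = b  (unchanged)
  [5] y = 3 * 1  (unchanged)
  [6] return y  (unchanged)
Result (6 stmts):
  t = 9
  b = 2 * 9
  c = 5 * 9
  z = b
  y = 3 * 1
  return y

Answer: t = 9
b = 2 * 9
c = 5 * 9
z = b
y = 3 * 1
return y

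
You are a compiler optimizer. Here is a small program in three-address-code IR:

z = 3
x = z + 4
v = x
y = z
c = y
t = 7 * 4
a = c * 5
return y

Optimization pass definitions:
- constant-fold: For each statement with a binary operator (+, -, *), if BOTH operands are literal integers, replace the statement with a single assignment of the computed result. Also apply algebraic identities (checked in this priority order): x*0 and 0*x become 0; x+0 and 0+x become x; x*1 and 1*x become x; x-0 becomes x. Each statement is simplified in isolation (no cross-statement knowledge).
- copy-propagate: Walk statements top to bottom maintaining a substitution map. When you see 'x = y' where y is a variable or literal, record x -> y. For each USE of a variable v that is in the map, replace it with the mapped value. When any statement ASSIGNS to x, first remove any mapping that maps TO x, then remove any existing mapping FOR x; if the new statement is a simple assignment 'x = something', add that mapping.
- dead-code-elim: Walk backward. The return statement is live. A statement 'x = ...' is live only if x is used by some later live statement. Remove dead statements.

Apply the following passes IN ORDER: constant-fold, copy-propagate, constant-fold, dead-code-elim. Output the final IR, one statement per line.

Initial IR:
  z = 3
  x = z + 4
  v = x
  y = z
  c = y
  t = 7 * 4
  a = c * 5
  return y
After constant-fold (8 stmts):
  z = 3
  x = z + 4
  v = x
  y = z
  c = y
  t = 28
  a = c * 5
  return y
After copy-propagate (8 stmts):
  z = 3
  x = 3 + 4
  v = x
  y = 3
  c = 3
  t = 28
  a = 3 * 5
  return 3
After constant-fold (8 stmts):
  z = 3
  x = 7
  v = x
  y = 3
  c = 3
  t = 28
  a = 15
  return 3
After dead-code-elim (1 stmts):
  return 3

Answer: return 3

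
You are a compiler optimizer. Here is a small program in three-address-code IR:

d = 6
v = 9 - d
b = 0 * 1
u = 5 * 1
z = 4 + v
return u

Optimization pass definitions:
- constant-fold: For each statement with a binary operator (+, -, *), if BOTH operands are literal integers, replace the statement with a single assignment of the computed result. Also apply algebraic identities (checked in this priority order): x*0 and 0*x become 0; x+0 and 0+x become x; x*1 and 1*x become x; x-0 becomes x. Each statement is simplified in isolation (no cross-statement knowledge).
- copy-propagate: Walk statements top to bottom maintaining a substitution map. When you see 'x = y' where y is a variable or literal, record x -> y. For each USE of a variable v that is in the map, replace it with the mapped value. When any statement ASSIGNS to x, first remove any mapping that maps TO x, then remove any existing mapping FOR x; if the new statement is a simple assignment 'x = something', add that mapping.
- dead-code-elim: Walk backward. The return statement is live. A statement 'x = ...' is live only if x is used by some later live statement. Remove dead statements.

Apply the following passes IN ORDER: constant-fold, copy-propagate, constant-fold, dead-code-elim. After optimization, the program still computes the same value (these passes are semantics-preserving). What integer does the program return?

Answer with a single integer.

Answer: 5

Derivation:
Initial IR:
  d = 6
  v = 9 - d
  b = 0 * 1
  u = 5 * 1
  z = 4 + v
  return u
After constant-fold (6 stmts):
  d = 6
  v = 9 - d
  b = 0
  u = 5
  z = 4 + v
  return u
After copy-propagate (6 stmts):
  d = 6
  v = 9 - 6
  b = 0
  u = 5
  z = 4 + v
  return 5
After constant-fold (6 stmts):
  d = 6
  v = 3
  b = 0
  u = 5
  z = 4 + v
  return 5
After dead-code-elim (1 stmts):
  return 5
Evaluate:
  d = 6  =>  d = 6
  v = 9 - d  =>  v = 3
  b = 0 * 1  =>  b = 0
  u = 5 * 1  =>  u = 5
  z = 4 + v  =>  z = 7
  return u = 5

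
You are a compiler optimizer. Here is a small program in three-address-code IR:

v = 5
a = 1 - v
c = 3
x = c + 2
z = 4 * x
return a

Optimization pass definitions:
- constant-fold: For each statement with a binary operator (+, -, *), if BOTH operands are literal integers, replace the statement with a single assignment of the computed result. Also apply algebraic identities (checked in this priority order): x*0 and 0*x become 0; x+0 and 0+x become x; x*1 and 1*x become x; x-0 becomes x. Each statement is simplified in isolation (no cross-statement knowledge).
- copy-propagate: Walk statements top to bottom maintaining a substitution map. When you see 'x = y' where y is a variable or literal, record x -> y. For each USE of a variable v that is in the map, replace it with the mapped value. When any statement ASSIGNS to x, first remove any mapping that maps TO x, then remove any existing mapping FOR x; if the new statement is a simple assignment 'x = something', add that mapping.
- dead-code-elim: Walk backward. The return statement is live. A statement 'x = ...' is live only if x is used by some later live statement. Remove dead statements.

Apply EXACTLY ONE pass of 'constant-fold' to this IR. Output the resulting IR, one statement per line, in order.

Applying constant-fold statement-by-statement:
  [1] v = 5  (unchanged)
  [2] a = 1 - v  (unchanged)
  [3] c = 3  (unchanged)
  [4] x = c + 2  (unchanged)
  [5] z = 4 * x  (unchanged)
  [6] return a  (unchanged)
Result (6 stmts):
  v = 5
  a = 1 - v
  c = 3
  x = c + 2
  z = 4 * x
  return a

Answer: v = 5
a = 1 - v
c = 3
x = c + 2
z = 4 * x
return a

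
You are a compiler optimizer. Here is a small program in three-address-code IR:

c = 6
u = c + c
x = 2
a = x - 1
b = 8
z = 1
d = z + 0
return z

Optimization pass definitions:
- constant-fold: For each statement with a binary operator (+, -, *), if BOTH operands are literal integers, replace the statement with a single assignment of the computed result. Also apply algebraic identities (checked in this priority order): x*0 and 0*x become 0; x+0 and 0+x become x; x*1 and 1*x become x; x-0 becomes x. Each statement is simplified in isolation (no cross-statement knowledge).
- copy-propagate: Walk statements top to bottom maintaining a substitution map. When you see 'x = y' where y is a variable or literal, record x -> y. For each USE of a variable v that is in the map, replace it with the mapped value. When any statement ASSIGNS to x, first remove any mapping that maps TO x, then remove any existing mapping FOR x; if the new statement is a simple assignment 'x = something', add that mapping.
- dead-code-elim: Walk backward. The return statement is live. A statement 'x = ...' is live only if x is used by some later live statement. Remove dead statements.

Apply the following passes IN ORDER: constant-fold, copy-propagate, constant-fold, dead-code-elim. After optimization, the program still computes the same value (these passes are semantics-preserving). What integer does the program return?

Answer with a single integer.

Initial IR:
  c = 6
  u = c + c
  x = 2
  a = x - 1
  b = 8
  z = 1
  d = z + 0
  return z
After constant-fold (8 stmts):
  c = 6
  u = c + c
  x = 2
  a = x - 1
  b = 8
  z = 1
  d = z
  return z
After copy-propagate (8 stmts):
  c = 6
  u = 6 + 6
  x = 2
  a = 2 - 1
  b = 8
  z = 1
  d = 1
  return 1
After constant-fold (8 stmts):
  c = 6
  u = 12
  x = 2
  a = 1
  b = 8
  z = 1
  d = 1
  return 1
After dead-code-elim (1 stmts):
  return 1
Evaluate:
  c = 6  =>  c = 6
  u = c + c  =>  u = 12
  x = 2  =>  x = 2
  a = x - 1  =>  a = 1
  b = 8  =>  b = 8
  z = 1  =>  z = 1
  d = z + 0  =>  d = 1
  return z = 1

Answer: 1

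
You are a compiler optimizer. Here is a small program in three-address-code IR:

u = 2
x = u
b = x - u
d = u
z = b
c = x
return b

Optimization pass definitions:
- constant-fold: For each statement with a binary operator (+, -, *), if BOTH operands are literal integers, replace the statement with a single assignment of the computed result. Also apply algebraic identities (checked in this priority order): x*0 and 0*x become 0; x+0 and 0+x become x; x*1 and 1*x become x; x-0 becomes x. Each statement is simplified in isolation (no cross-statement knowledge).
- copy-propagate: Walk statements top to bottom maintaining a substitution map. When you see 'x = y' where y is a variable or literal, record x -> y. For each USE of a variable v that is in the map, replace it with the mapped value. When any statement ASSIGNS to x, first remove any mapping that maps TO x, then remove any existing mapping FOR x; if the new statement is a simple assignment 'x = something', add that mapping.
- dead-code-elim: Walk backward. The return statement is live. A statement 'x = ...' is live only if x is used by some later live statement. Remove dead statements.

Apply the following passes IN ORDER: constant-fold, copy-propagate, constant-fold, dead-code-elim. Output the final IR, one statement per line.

Initial IR:
  u = 2
  x = u
  b = x - u
  d = u
  z = b
  c = x
  return b
After constant-fold (7 stmts):
  u = 2
  x = u
  b = x - u
  d = u
  z = b
  c = x
  return b
After copy-propagate (7 stmts):
  u = 2
  x = 2
  b = 2 - 2
  d = 2
  z = b
  c = 2
  return b
After constant-fold (7 stmts):
  u = 2
  x = 2
  b = 0
  d = 2
  z = b
  c = 2
  return b
After dead-code-elim (2 stmts):
  b = 0
  return b

Answer: b = 0
return b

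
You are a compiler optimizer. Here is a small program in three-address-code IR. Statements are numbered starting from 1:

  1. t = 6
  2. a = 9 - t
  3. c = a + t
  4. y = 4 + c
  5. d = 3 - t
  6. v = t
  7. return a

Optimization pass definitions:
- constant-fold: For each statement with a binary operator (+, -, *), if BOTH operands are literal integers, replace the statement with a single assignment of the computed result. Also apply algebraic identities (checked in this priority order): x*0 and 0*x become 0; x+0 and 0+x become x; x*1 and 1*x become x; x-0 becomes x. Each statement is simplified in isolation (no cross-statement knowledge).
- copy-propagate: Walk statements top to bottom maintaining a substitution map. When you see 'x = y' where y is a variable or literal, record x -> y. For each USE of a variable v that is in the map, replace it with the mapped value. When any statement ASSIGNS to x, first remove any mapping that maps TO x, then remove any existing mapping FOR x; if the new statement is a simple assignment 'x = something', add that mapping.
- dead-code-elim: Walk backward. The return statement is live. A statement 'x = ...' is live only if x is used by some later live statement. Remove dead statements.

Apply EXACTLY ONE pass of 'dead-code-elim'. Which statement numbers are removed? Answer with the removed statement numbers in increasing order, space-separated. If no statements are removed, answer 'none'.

Backward liveness scan:
Stmt 1 't = 6': KEEP (t is live); live-in = []
Stmt 2 'a = 9 - t': KEEP (a is live); live-in = ['t']
Stmt 3 'c = a + t': DEAD (c not in live set ['a'])
Stmt 4 'y = 4 + c': DEAD (y not in live set ['a'])
Stmt 5 'd = 3 - t': DEAD (d not in live set ['a'])
Stmt 6 'v = t': DEAD (v not in live set ['a'])
Stmt 7 'return a': KEEP (return); live-in = ['a']
Removed statement numbers: [3, 4, 5, 6]
Surviving IR:
  t = 6
  a = 9 - t
  return a

Answer: 3 4 5 6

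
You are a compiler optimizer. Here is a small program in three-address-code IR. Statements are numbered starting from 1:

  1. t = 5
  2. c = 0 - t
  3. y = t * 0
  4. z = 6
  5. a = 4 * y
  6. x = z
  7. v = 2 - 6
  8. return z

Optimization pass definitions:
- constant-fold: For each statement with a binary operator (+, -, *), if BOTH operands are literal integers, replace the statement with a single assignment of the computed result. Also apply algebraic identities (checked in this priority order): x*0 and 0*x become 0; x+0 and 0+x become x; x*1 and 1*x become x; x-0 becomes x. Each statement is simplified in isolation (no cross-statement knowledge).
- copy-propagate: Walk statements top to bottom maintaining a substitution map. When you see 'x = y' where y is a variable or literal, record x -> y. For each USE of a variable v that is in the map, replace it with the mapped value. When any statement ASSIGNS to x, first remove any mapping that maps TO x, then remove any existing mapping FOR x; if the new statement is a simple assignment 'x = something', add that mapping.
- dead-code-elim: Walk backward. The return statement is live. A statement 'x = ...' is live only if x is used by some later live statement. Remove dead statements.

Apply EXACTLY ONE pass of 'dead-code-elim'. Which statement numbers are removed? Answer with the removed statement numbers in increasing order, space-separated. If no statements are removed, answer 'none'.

Answer: 1 2 3 5 6 7

Derivation:
Backward liveness scan:
Stmt 1 't = 5': DEAD (t not in live set [])
Stmt 2 'c = 0 - t': DEAD (c not in live set [])
Stmt 3 'y = t * 0': DEAD (y not in live set [])
Stmt 4 'z = 6': KEEP (z is live); live-in = []
Stmt 5 'a = 4 * y': DEAD (a not in live set ['z'])
Stmt 6 'x = z': DEAD (x not in live set ['z'])
Stmt 7 'v = 2 - 6': DEAD (v not in live set ['z'])
Stmt 8 'return z': KEEP (return); live-in = ['z']
Removed statement numbers: [1, 2, 3, 5, 6, 7]
Surviving IR:
  z = 6
  return z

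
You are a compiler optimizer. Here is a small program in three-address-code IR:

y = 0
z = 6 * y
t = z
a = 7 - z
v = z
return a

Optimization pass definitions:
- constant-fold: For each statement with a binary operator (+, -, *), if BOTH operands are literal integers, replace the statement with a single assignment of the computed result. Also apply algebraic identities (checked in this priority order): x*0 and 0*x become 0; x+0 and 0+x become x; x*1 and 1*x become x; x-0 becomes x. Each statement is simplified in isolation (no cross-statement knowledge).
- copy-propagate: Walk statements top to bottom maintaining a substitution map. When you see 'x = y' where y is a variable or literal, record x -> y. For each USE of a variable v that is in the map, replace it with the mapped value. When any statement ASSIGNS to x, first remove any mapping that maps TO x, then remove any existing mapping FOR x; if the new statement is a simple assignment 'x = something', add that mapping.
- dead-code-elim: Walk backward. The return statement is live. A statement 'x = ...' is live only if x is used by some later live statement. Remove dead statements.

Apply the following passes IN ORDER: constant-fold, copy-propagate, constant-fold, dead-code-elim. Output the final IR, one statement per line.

Answer: z = 0
a = 7 - z
return a

Derivation:
Initial IR:
  y = 0
  z = 6 * y
  t = z
  a = 7 - z
  v = z
  return a
After constant-fold (6 stmts):
  y = 0
  z = 6 * y
  t = z
  a = 7 - z
  v = z
  return a
After copy-propagate (6 stmts):
  y = 0
  z = 6 * 0
  t = z
  a = 7 - z
  v = z
  return a
After constant-fold (6 stmts):
  y = 0
  z = 0
  t = z
  a = 7 - z
  v = z
  return a
After dead-code-elim (3 stmts):
  z = 0
  a = 7 - z
  return a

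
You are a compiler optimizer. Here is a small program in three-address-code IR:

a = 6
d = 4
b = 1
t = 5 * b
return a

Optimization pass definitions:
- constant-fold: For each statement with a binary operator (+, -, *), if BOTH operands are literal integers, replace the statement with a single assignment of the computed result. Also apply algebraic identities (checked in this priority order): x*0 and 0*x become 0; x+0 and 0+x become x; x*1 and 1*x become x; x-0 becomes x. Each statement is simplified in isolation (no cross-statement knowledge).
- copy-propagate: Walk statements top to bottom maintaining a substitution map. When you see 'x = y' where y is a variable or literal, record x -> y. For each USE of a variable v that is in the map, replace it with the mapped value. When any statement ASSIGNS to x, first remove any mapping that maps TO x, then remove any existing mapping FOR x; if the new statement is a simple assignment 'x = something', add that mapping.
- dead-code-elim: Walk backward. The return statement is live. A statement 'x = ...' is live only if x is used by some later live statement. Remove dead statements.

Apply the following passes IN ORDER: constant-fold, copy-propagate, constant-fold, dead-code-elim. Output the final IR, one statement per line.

Answer: return 6

Derivation:
Initial IR:
  a = 6
  d = 4
  b = 1
  t = 5 * b
  return a
After constant-fold (5 stmts):
  a = 6
  d = 4
  b = 1
  t = 5 * b
  return a
After copy-propagate (5 stmts):
  a = 6
  d = 4
  b = 1
  t = 5 * 1
  return 6
After constant-fold (5 stmts):
  a = 6
  d = 4
  b = 1
  t = 5
  return 6
After dead-code-elim (1 stmts):
  return 6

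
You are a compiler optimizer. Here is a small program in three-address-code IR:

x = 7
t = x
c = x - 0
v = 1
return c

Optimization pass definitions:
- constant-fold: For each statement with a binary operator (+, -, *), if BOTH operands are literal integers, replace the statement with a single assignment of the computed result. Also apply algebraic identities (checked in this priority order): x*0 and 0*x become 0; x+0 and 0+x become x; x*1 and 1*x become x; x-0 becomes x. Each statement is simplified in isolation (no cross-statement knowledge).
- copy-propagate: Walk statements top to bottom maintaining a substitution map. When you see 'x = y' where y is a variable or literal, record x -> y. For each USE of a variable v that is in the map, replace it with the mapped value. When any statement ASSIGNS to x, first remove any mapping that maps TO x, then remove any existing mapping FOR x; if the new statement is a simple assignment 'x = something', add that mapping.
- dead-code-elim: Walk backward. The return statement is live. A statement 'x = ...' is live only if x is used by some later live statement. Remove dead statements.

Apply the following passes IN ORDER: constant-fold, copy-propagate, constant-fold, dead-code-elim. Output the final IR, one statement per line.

Answer: return 7

Derivation:
Initial IR:
  x = 7
  t = x
  c = x - 0
  v = 1
  return c
After constant-fold (5 stmts):
  x = 7
  t = x
  c = x
  v = 1
  return c
After copy-propagate (5 stmts):
  x = 7
  t = 7
  c = 7
  v = 1
  return 7
After constant-fold (5 stmts):
  x = 7
  t = 7
  c = 7
  v = 1
  return 7
After dead-code-elim (1 stmts):
  return 7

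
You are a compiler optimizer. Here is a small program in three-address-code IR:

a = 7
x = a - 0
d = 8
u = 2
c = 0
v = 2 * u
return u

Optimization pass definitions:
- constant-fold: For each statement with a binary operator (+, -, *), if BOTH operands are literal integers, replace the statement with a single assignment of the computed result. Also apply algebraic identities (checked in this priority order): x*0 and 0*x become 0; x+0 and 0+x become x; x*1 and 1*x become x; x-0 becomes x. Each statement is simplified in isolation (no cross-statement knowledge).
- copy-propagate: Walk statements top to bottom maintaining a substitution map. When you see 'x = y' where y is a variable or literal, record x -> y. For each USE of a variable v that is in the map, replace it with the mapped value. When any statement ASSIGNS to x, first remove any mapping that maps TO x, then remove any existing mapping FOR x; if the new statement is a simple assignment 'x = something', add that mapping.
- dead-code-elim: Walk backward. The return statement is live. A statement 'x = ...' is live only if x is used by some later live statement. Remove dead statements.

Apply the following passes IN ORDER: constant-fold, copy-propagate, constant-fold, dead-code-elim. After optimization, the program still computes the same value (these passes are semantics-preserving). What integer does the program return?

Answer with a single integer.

Answer: 2

Derivation:
Initial IR:
  a = 7
  x = a - 0
  d = 8
  u = 2
  c = 0
  v = 2 * u
  return u
After constant-fold (7 stmts):
  a = 7
  x = a
  d = 8
  u = 2
  c = 0
  v = 2 * u
  return u
After copy-propagate (7 stmts):
  a = 7
  x = 7
  d = 8
  u = 2
  c = 0
  v = 2 * 2
  return 2
After constant-fold (7 stmts):
  a = 7
  x = 7
  d = 8
  u = 2
  c = 0
  v = 4
  return 2
After dead-code-elim (1 stmts):
  return 2
Evaluate:
  a = 7  =>  a = 7
  x = a - 0  =>  x = 7
  d = 8  =>  d = 8
  u = 2  =>  u = 2
  c = 0  =>  c = 0
  v = 2 * u  =>  v = 4
  return u = 2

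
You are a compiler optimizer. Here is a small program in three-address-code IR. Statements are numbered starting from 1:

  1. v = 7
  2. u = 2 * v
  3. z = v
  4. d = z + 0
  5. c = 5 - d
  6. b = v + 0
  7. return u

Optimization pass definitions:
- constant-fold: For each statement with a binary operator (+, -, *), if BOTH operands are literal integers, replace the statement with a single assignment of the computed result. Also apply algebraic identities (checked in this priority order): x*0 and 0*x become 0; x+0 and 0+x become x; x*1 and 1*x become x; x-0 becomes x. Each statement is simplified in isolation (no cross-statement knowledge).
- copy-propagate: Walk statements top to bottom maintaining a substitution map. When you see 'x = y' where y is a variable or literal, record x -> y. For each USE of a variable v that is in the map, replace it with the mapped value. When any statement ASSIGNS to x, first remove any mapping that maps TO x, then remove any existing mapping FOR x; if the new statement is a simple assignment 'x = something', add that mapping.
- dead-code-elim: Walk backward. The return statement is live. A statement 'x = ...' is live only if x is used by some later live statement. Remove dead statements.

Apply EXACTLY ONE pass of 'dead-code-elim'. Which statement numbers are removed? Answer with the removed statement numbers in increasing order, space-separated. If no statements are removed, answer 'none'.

Backward liveness scan:
Stmt 1 'v = 7': KEEP (v is live); live-in = []
Stmt 2 'u = 2 * v': KEEP (u is live); live-in = ['v']
Stmt 3 'z = v': DEAD (z not in live set ['u'])
Stmt 4 'd = z + 0': DEAD (d not in live set ['u'])
Stmt 5 'c = 5 - d': DEAD (c not in live set ['u'])
Stmt 6 'b = v + 0': DEAD (b not in live set ['u'])
Stmt 7 'return u': KEEP (return); live-in = ['u']
Removed statement numbers: [3, 4, 5, 6]
Surviving IR:
  v = 7
  u = 2 * v
  return u

Answer: 3 4 5 6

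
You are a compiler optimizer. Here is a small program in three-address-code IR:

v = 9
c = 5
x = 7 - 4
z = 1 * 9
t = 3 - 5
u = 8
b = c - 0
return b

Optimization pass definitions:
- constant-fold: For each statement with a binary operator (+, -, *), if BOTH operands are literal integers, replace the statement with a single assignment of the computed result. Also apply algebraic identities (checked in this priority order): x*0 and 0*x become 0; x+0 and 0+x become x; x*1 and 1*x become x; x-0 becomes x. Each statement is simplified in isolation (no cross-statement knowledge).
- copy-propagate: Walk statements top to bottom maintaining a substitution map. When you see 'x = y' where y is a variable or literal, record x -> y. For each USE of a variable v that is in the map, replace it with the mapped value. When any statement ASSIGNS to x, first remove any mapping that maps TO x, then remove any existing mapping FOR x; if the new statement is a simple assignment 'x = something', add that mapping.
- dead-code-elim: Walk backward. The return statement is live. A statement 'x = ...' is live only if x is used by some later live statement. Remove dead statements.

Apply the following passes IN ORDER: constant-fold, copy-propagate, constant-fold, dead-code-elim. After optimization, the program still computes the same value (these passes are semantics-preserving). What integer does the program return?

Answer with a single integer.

Initial IR:
  v = 9
  c = 5
  x = 7 - 4
  z = 1 * 9
  t = 3 - 5
  u = 8
  b = c - 0
  return b
After constant-fold (8 stmts):
  v = 9
  c = 5
  x = 3
  z = 9
  t = -2
  u = 8
  b = c
  return b
After copy-propagate (8 stmts):
  v = 9
  c = 5
  x = 3
  z = 9
  t = -2
  u = 8
  b = 5
  return 5
After constant-fold (8 stmts):
  v = 9
  c = 5
  x = 3
  z = 9
  t = -2
  u = 8
  b = 5
  return 5
After dead-code-elim (1 stmts):
  return 5
Evaluate:
  v = 9  =>  v = 9
  c = 5  =>  c = 5
  x = 7 - 4  =>  x = 3
  z = 1 * 9  =>  z = 9
  t = 3 - 5  =>  t = -2
  u = 8  =>  u = 8
  b = c - 0  =>  b = 5
  return b = 5

Answer: 5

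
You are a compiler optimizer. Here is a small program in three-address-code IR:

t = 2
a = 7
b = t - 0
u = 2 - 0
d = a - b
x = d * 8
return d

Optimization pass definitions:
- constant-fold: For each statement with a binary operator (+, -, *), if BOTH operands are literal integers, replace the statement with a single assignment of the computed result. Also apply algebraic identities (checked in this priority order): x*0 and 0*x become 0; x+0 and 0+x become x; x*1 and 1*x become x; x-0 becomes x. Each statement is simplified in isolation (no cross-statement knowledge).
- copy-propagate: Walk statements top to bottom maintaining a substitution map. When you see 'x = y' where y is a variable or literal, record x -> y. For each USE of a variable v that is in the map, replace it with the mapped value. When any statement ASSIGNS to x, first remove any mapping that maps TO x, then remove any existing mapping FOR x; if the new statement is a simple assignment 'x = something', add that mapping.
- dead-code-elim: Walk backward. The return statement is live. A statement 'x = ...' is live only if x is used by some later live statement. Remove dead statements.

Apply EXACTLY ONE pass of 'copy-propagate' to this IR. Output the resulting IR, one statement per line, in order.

Answer: t = 2
a = 7
b = 2 - 0
u = 2 - 0
d = 7 - b
x = d * 8
return d

Derivation:
Applying copy-propagate statement-by-statement:
  [1] t = 2  (unchanged)
  [2] a = 7  (unchanged)
  [3] b = t - 0  -> b = 2 - 0
  [4] u = 2 - 0  (unchanged)
  [5] d = a - b  -> d = 7 - b
  [6] x = d * 8  (unchanged)
  [7] return d  (unchanged)
Result (7 stmts):
  t = 2
  a = 7
  b = 2 - 0
  u = 2 - 0
  d = 7 - b
  x = d * 8
  return d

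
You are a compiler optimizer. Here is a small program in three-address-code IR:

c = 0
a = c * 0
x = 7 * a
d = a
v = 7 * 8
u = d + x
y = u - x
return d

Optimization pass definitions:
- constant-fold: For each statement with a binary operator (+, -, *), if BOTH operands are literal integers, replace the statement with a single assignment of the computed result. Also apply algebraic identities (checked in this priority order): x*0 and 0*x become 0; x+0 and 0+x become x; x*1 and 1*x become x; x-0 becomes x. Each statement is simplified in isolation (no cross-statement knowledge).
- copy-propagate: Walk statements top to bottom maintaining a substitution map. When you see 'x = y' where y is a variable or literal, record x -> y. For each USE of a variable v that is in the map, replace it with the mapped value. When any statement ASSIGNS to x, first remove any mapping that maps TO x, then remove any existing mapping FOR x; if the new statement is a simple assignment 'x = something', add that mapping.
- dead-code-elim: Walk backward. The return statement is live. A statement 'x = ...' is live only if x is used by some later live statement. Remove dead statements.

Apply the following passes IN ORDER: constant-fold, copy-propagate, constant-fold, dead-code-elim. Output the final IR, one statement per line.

Answer: return 0

Derivation:
Initial IR:
  c = 0
  a = c * 0
  x = 7 * a
  d = a
  v = 7 * 8
  u = d + x
  y = u - x
  return d
After constant-fold (8 stmts):
  c = 0
  a = 0
  x = 7 * a
  d = a
  v = 56
  u = d + x
  y = u - x
  return d
After copy-propagate (8 stmts):
  c = 0
  a = 0
  x = 7 * 0
  d = 0
  v = 56
  u = 0 + x
  y = u - x
  return 0
After constant-fold (8 stmts):
  c = 0
  a = 0
  x = 0
  d = 0
  v = 56
  u = x
  y = u - x
  return 0
After dead-code-elim (1 stmts):
  return 0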